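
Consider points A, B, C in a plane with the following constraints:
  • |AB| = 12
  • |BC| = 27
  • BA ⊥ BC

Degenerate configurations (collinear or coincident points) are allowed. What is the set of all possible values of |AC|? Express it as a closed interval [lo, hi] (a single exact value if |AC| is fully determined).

|AC| = 3·√(97)  (≈ 29.5466)

|AB| ∈ {12}
|BC| ∈ {27}
|AC| ∈ {3·√(97)}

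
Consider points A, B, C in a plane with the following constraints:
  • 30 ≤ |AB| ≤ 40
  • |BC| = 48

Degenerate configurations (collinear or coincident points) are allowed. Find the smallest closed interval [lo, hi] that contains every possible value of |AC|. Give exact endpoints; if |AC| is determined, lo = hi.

|AB| ∈ [30, 40]
|BC| ∈ {48}
|AC| ∈ [8, 88]

|AC| ∈ [8, 88]  (≈ [8.0000, 88.0000])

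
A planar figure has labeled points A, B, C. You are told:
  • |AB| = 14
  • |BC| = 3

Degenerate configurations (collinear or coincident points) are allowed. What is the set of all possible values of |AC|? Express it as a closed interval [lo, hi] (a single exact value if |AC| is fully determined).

|AC| ∈ [11, 17]  (≈ [11.0000, 17.0000])

|AB| ∈ {14}
|BC| ∈ {3}
|AC| ∈ [11, 17]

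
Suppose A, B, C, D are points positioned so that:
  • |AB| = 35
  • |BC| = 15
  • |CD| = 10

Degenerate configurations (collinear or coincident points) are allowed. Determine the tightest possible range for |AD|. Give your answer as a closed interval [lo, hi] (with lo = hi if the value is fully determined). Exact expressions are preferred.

|AB| ∈ {35}
|BC| ∈ {15}
|CD| ∈ {10}
|AC| ∈ [20, 50]
|BD| ∈ [5, 25]
|AD| ∈ [10, 60]

|AD| ∈ [10, 60]  (≈ [10.0000, 60.0000])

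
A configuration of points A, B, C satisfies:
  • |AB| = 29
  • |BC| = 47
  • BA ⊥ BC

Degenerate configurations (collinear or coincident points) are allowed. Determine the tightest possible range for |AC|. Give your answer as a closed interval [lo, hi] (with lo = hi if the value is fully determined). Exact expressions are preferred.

|AB| ∈ {29}
|BC| ∈ {47}
|AC| ∈ {5·√(122)}

|AC| = 5·√(122)  (≈ 55.2268)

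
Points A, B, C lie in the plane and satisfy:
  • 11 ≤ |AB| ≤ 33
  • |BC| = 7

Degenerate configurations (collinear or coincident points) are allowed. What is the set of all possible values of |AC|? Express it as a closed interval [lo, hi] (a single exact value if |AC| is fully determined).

|AB| ∈ [11, 33]
|BC| ∈ {7}
|AC| ∈ [4, 40]

|AC| ∈ [4, 40]  (≈ [4.0000, 40.0000])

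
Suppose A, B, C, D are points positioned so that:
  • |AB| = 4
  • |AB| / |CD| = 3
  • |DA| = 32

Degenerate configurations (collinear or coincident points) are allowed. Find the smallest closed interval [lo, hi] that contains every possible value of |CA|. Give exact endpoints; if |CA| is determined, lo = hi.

|CA| ∈ [92/3, 100/3]  (≈ [30.6667, 33.3333])

|AB| ∈ {4}
|AD| ∈ {32}
|CD| ∈ {4/3}
|BD| ∈ [28, 36]
|AC| ∈ [92/3, 100/3]
|BC| ∈ [80/3, 112/3]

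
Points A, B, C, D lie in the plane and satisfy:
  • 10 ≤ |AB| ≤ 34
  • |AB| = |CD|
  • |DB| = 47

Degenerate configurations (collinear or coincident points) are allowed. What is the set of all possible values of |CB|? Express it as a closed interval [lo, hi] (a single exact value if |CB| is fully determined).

|AB| ∈ [10, 34]
|BD| ∈ {47}
|CD| ∈ [10, 34]
|AD| ∈ [13, 81]
|BC| ∈ [13, 81]
|AC| ∈ [0, 115]

|CB| ∈ [13, 81]  (≈ [13.0000, 81.0000])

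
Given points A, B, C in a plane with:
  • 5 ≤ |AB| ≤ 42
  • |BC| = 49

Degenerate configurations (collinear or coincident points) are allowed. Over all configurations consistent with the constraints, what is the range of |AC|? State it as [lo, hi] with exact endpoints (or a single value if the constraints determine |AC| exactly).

|AC| ∈ [7, 91]  (≈ [7.0000, 91.0000])

|AB| ∈ [5, 42]
|BC| ∈ {49}
|AC| ∈ [7, 91]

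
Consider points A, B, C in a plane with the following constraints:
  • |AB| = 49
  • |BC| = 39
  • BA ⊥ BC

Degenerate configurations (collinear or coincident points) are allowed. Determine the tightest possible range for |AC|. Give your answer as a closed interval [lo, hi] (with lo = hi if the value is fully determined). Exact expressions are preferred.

|AC| = √(3922)  (≈ 62.6259)

|AB| ∈ {49}
|BC| ∈ {39}
|AC| ∈ {√(3922)}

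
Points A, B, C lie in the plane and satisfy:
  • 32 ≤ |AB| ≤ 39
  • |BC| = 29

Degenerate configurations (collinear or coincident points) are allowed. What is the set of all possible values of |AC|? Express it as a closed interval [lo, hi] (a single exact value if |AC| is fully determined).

|AC| ∈ [3, 68]  (≈ [3.0000, 68.0000])

|AB| ∈ [32, 39]
|BC| ∈ {29}
|AC| ∈ [3, 68]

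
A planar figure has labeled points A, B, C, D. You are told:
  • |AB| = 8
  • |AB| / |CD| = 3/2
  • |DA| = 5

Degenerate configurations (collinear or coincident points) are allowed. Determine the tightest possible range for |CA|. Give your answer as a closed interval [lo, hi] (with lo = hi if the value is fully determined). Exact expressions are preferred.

|AB| ∈ {8}
|AD| ∈ {5}
|CD| ∈ {16/3}
|BD| ∈ [3, 13]
|AC| ∈ [1/3, 31/3]
|BC| ∈ [0, 55/3]

|CA| ∈ [1/3, 31/3]  (≈ [0.3333, 10.3333])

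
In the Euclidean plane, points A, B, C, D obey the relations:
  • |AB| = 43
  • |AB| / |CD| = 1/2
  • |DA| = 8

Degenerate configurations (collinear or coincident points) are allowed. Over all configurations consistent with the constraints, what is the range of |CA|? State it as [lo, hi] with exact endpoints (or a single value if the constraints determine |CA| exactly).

|CA| ∈ [78, 94]  (≈ [78.0000, 94.0000])

|AB| ∈ {43}
|AD| ∈ {8}
|CD| ∈ {86}
|BD| ∈ [35, 51]
|AC| ∈ [78, 94]
|BC| ∈ [35, 137]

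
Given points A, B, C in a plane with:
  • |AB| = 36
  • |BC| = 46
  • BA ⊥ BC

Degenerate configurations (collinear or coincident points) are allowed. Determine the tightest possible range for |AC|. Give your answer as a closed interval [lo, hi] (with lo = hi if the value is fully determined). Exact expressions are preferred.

|AC| = 2·√(853)  (≈ 58.4123)

|AB| ∈ {36}
|BC| ∈ {46}
|AC| ∈ {2·√(853)}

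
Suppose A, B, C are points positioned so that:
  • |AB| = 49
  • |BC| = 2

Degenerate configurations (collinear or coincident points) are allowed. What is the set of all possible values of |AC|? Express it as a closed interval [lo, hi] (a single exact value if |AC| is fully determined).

|AB| ∈ {49}
|BC| ∈ {2}
|AC| ∈ [47, 51]

|AC| ∈ [47, 51]  (≈ [47.0000, 51.0000])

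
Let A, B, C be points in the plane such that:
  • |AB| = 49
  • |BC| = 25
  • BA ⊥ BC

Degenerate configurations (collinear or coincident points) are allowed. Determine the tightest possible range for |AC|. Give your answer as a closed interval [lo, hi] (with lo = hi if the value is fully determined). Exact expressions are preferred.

|AB| ∈ {49}
|BC| ∈ {25}
|AC| ∈ {√(3026)}

|AC| = √(3026)  (≈ 55.0091)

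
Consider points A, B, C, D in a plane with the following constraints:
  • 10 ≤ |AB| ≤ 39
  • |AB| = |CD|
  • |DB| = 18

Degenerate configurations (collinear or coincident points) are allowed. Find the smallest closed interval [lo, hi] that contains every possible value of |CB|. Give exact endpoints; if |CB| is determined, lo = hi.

|CB| ∈ [0, 57]  (≈ [0.0000, 57.0000])

|AB| ∈ [10, 39]
|BD| ∈ {18}
|CD| ∈ [10, 39]
|AD| ∈ [0, 57]
|BC| ∈ [0, 57]
|AC| ∈ [0, 96]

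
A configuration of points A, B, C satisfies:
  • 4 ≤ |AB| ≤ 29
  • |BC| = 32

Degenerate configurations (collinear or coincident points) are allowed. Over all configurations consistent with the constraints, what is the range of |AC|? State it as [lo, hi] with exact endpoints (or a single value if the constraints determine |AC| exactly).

|AC| ∈ [3, 61]  (≈ [3.0000, 61.0000])

|AB| ∈ [4, 29]
|BC| ∈ {32}
|AC| ∈ [3, 61]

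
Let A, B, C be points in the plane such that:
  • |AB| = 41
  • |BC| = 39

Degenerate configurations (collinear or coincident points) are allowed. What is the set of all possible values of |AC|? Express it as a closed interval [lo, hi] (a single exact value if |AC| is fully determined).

|AB| ∈ {41}
|BC| ∈ {39}
|AC| ∈ [2, 80]

|AC| ∈ [2, 80]  (≈ [2.0000, 80.0000])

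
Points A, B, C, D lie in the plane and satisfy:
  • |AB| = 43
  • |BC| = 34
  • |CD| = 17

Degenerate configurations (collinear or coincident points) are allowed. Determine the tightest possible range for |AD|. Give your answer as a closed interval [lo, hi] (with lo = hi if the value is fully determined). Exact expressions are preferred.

|AD| ∈ [0, 94]  (≈ [0.0000, 94.0000])

|AB| ∈ {43}
|BC| ∈ {34}
|CD| ∈ {17}
|AC| ∈ [9, 77]
|BD| ∈ [17, 51]
|AD| ∈ [0, 94]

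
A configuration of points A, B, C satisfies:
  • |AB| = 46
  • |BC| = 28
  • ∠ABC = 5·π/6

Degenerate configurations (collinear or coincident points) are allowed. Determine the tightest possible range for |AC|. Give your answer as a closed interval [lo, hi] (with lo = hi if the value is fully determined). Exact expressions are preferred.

|AB| ∈ {46}
|BC| ∈ {28}
|AC| ∈ {2·√(322·√(3) + 725)}

|AC| = 2·√(322·√(3) + 725)  (≈ 71.6302)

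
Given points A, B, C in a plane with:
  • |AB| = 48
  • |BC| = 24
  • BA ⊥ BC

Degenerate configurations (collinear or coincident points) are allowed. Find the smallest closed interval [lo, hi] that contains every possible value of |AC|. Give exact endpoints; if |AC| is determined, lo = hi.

|AC| = 24·√(5)  (≈ 53.6656)

|AB| ∈ {48}
|BC| ∈ {24}
|AC| ∈ {24·√(5)}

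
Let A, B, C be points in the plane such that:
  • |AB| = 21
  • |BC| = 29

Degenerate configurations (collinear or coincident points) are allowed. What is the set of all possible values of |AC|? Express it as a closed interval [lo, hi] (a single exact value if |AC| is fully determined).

|AC| ∈ [8, 50]  (≈ [8.0000, 50.0000])

|AB| ∈ {21}
|BC| ∈ {29}
|AC| ∈ [8, 50]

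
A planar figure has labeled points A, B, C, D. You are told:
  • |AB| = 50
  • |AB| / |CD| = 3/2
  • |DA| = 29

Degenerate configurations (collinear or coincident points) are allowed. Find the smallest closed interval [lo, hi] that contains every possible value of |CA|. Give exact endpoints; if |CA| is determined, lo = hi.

|CA| ∈ [13/3, 187/3]  (≈ [4.3333, 62.3333])

|AB| ∈ {50}
|AD| ∈ {29}
|CD| ∈ {100/3}
|BD| ∈ [21, 79]
|AC| ∈ [13/3, 187/3]
|BC| ∈ [0, 337/3]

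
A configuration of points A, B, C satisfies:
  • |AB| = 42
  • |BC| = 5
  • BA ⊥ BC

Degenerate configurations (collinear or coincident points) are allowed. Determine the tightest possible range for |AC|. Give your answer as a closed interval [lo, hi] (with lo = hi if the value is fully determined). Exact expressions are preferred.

|AB| ∈ {42}
|BC| ∈ {5}
|AC| ∈ {√(1789)}

|AC| = √(1789)  (≈ 42.2966)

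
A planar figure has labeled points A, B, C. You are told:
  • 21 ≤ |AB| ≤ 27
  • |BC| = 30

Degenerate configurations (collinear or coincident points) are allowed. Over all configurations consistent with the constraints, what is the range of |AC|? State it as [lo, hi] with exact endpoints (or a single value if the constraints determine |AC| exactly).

|AC| ∈ [3, 57]  (≈ [3.0000, 57.0000])

|AB| ∈ [21, 27]
|BC| ∈ {30}
|AC| ∈ [3, 57]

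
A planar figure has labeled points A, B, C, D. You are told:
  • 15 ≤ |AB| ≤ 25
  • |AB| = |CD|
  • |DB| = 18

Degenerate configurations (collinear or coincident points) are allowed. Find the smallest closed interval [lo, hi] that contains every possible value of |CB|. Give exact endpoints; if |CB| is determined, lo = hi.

|CB| ∈ [0, 43]  (≈ [0.0000, 43.0000])

|AB| ∈ [15, 25]
|BD| ∈ {18}
|CD| ∈ [15, 25]
|AD| ∈ [0, 43]
|BC| ∈ [0, 43]
|AC| ∈ [0, 68]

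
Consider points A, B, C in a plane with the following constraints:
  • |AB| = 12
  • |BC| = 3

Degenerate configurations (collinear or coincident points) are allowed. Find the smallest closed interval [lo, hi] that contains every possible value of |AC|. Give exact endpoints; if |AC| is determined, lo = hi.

|AB| ∈ {12}
|BC| ∈ {3}
|AC| ∈ [9, 15]

|AC| ∈ [9, 15]  (≈ [9.0000, 15.0000])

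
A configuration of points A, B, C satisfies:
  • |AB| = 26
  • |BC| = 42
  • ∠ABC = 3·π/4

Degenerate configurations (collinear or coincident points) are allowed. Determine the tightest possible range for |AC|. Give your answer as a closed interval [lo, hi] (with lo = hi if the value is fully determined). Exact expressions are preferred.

|AC| = 2·√(273·√(2) + 610)  (≈ 63.1215)

|AB| ∈ {26}
|BC| ∈ {42}
|AC| ∈ {2·√(273·√(2) + 610)}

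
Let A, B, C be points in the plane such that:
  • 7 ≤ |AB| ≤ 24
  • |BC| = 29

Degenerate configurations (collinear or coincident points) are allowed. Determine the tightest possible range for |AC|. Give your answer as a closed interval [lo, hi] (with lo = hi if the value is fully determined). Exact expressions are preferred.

|AC| ∈ [5, 53]  (≈ [5.0000, 53.0000])

|AB| ∈ [7, 24]
|BC| ∈ {29}
|AC| ∈ [5, 53]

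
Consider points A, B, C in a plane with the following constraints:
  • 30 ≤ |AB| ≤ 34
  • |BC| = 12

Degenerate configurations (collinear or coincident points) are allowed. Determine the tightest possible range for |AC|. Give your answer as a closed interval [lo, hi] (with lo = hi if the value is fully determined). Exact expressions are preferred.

|AB| ∈ [30, 34]
|BC| ∈ {12}
|AC| ∈ [18, 46]

|AC| ∈ [18, 46]  (≈ [18.0000, 46.0000])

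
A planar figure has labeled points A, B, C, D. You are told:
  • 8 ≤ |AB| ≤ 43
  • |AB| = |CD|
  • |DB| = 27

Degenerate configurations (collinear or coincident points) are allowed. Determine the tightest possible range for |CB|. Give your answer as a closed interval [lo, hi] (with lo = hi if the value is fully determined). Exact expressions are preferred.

|AB| ∈ [8, 43]
|BD| ∈ {27}
|CD| ∈ [8, 43]
|AD| ∈ [0, 70]
|BC| ∈ [0, 70]
|AC| ∈ [0, 113]

|CB| ∈ [0, 70]  (≈ [0.0000, 70.0000])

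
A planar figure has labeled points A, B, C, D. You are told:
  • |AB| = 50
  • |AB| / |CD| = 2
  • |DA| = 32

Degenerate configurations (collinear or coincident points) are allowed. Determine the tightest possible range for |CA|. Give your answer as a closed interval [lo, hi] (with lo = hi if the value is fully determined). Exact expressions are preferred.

|CA| ∈ [7, 57]  (≈ [7.0000, 57.0000])

|AB| ∈ {50}
|AD| ∈ {32}
|CD| ∈ {25}
|BD| ∈ [18, 82]
|AC| ∈ [7, 57]
|BC| ∈ [0, 107]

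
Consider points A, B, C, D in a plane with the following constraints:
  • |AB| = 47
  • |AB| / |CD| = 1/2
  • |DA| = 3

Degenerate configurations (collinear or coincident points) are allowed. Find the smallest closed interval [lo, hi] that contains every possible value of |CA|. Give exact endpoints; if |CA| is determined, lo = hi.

|AB| ∈ {47}
|AD| ∈ {3}
|CD| ∈ {94}
|BD| ∈ [44, 50]
|AC| ∈ [91, 97]
|BC| ∈ [44, 144]

|CA| ∈ [91, 97]  (≈ [91.0000, 97.0000])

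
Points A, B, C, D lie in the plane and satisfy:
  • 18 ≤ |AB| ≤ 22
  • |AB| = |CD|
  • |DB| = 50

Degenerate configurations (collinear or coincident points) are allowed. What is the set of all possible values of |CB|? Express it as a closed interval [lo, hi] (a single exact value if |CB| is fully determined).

|AB| ∈ [18, 22]
|BD| ∈ {50}
|CD| ∈ [18, 22]
|AD| ∈ [28, 72]
|BC| ∈ [28, 72]
|AC| ∈ [6, 94]

|CB| ∈ [28, 72]  (≈ [28.0000, 72.0000])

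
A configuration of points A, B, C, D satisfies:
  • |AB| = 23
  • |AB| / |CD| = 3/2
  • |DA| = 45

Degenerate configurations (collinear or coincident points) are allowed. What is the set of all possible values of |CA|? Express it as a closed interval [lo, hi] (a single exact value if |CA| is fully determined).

|AB| ∈ {23}
|AD| ∈ {45}
|CD| ∈ {46/3}
|BD| ∈ [22, 68]
|AC| ∈ [89/3, 181/3]
|BC| ∈ [20/3, 250/3]

|CA| ∈ [89/3, 181/3]  (≈ [29.6667, 60.3333])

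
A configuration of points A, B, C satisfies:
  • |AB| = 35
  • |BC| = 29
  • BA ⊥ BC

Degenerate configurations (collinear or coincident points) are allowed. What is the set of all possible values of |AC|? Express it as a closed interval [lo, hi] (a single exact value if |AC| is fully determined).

|AB| ∈ {35}
|BC| ∈ {29}
|AC| ∈ {√(2066)}

|AC| = √(2066)  (≈ 45.4533)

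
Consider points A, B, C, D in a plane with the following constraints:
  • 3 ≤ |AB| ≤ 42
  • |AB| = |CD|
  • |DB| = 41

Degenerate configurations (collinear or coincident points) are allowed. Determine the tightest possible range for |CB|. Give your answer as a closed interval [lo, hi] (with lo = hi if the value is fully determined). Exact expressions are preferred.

|AB| ∈ [3, 42]
|BD| ∈ {41}
|CD| ∈ [3, 42]
|AD| ∈ [0, 83]
|BC| ∈ [0, 83]
|AC| ∈ [0, 125]

|CB| ∈ [0, 83]  (≈ [0.0000, 83.0000])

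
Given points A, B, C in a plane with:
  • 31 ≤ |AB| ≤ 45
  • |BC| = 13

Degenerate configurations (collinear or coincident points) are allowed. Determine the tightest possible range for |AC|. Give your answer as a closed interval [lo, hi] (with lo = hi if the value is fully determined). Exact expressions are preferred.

|AC| ∈ [18, 58]  (≈ [18.0000, 58.0000])

|AB| ∈ [31, 45]
|BC| ∈ {13}
|AC| ∈ [18, 58]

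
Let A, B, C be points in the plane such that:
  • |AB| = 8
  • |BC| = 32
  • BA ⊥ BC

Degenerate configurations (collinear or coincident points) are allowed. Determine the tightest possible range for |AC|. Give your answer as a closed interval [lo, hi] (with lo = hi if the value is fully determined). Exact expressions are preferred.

|AB| ∈ {8}
|BC| ∈ {32}
|AC| ∈ {8·√(17)}

|AC| = 8·√(17)  (≈ 32.9848)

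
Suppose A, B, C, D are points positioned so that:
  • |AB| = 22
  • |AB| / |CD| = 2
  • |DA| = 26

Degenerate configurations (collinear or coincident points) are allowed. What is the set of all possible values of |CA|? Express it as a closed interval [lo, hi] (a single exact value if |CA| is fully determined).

|CA| ∈ [15, 37]  (≈ [15.0000, 37.0000])

|AB| ∈ {22}
|AD| ∈ {26}
|CD| ∈ {11}
|BD| ∈ [4, 48]
|AC| ∈ [15, 37]
|BC| ∈ [0, 59]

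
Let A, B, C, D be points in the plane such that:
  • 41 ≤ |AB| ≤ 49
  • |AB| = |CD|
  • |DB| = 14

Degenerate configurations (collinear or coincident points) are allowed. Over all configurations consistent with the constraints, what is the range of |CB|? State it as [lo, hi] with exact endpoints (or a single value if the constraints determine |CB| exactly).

|CB| ∈ [27, 63]  (≈ [27.0000, 63.0000])

|AB| ∈ [41, 49]
|BD| ∈ {14}
|CD| ∈ [41, 49]
|AD| ∈ [27, 63]
|BC| ∈ [27, 63]
|AC| ∈ [0, 112]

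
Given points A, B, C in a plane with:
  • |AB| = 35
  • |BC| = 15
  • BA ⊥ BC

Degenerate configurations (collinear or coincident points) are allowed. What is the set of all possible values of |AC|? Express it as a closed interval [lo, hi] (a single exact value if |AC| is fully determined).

|AB| ∈ {35}
|BC| ∈ {15}
|AC| ∈ {5·√(58)}

|AC| = 5·√(58)  (≈ 38.0789)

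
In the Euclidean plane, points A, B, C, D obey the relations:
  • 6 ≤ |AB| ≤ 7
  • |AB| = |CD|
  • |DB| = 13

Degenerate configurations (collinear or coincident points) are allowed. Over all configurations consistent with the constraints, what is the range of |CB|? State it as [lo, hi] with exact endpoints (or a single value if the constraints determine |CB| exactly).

|AB| ∈ [6, 7]
|BD| ∈ {13}
|CD| ∈ [6, 7]
|AD| ∈ [6, 20]
|BC| ∈ [6, 20]
|AC| ∈ [0, 27]

|CB| ∈ [6, 20]  (≈ [6.0000, 20.0000])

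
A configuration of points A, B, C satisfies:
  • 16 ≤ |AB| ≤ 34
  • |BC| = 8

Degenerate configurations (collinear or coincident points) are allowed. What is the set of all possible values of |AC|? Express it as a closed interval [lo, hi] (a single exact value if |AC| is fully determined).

|AC| ∈ [8, 42]  (≈ [8.0000, 42.0000])

|AB| ∈ [16, 34]
|BC| ∈ {8}
|AC| ∈ [8, 42]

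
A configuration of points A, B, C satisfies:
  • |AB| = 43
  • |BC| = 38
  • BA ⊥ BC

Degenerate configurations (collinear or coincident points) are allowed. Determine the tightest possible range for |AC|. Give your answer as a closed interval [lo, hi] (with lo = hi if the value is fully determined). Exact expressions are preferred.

|AB| ∈ {43}
|BC| ∈ {38}
|AC| ∈ {√(3293)}

|AC| = √(3293)  (≈ 57.3847)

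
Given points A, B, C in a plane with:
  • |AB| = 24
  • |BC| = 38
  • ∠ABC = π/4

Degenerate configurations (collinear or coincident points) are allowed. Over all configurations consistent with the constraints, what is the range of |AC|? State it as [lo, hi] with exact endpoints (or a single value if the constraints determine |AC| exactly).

|AC| = 2·√(505 - 228·√(2))  (≈ 27.0229)

|AB| ∈ {24}
|BC| ∈ {38}
|AC| ∈ {2·√(505 - 228·√(2))}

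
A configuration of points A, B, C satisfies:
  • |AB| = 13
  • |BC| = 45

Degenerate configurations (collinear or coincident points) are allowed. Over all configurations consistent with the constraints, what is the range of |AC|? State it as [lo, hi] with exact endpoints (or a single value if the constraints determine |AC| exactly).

|AB| ∈ {13}
|BC| ∈ {45}
|AC| ∈ [32, 58]

|AC| ∈ [32, 58]  (≈ [32.0000, 58.0000])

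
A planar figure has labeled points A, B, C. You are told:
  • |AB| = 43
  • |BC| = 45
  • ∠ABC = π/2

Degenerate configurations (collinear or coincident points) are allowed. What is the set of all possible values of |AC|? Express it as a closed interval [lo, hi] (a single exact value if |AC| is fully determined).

|AC| = √(3874)  (≈ 62.2415)

|AB| ∈ {43}
|BC| ∈ {45}
|AC| ∈ {√(3874)}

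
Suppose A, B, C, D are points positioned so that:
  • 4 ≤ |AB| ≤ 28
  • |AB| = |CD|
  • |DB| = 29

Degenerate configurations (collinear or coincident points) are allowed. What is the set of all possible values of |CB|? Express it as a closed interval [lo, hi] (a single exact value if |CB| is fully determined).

|AB| ∈ [4, 28]
|BD| ∈ {29}
|CD| ∈ [4, 28]
|AD| ∈ [1, 57]
|BC| ∈ [1, 57]
|AC| ∈ [0, 85]

|CB| ∈ [1, 57]  (≈ [1.0000, 57.0000])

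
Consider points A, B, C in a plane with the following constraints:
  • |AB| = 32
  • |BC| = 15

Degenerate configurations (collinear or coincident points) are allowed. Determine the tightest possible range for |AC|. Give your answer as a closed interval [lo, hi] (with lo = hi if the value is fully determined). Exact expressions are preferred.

|AC| ∈ [17, 47]  (≈ [17.0000, 47.0000])

|AB| ∈ {32}
|BC| ∈ {15}
|AC| ∈ [17, 47]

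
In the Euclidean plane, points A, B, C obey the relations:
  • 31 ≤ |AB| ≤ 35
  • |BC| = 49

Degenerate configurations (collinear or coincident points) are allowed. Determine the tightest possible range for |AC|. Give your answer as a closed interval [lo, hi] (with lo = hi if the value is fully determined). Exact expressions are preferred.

|AB| ∈ [31, 35]
|BC| ∈ {49}
|AC| ∈ [14, 84]

|AC| ∈ [14, 84]  (≈ [14.0000, 84.0000])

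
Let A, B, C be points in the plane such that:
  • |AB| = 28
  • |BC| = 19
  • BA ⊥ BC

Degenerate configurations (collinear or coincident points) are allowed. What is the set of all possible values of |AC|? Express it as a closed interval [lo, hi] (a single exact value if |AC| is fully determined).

|AC| = √(1145)  (≈ 33.8378)

|AB| ∈ {28}
|BC| ∈ {19}
|AC| ∈ {√(1145)}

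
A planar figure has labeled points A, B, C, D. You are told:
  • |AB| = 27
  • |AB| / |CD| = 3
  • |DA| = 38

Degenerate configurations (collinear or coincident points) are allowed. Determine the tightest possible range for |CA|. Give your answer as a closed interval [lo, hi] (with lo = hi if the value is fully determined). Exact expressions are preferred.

|CA| ∈ [29, 47]  (≈ [29.0000, 47.0000])

|AB| ∈ {27}
|AD| ∈ {38}
|CD| ∈ {9}
|BD| ∈ [11, 65]
|AC| ∈ [29, 47]
|BC| ∈ [2, 74]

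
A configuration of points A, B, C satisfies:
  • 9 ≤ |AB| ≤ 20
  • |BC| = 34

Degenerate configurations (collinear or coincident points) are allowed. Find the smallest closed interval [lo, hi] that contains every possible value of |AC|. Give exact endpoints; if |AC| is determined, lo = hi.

|AB| ∈ [9, 20]
|BC| ∈ {34}
|AC| ∈ [14, 54]

|AC| ∈ [14, 54]  (≈ [14.0000, 54.0000])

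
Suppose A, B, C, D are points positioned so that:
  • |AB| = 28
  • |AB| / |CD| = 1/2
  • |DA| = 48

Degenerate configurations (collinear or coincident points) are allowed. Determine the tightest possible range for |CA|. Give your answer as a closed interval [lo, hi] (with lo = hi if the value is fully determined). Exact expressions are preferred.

|CA| ∈ [8, 104]  (≈ [8.0000, 104.0000])

|AB| ∈ {28}
|AD| ∈ {48}
|CD| ∈ {56}
|BD| ∈ [20, 76]
|AC| ∈ [8, 104]
|BC| ∈ [0, 132]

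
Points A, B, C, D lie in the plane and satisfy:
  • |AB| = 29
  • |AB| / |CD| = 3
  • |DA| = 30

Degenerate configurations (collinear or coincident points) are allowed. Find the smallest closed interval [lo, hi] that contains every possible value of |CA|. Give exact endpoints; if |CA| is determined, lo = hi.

|CA| ∈ [61/3, 119/3]  (≈ [20.3333, 39.6667])

|AB| ∈ {29}
|AD| ∈ {30}
|CD| ∈ {29/3}
|BD| ∈ [1, 59]
|AC| ∈ [61/3, 119/3]
|BC| ∈ [0, 206/3]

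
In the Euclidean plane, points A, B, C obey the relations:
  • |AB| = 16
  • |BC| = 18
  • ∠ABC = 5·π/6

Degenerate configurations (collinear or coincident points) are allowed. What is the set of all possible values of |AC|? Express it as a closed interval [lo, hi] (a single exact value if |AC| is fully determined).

|AB| ∈ {16}
|BC| ∈ {18}
|AC| ∈ {2·√(72·√(3) + 145)}

|AC| = 2·√(72·√(3) + 145)  (≈ 32.8456)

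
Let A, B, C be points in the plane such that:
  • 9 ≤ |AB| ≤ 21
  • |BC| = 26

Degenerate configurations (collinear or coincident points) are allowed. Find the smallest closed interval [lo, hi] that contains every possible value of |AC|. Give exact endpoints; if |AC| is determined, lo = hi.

|AC| ∈ [5, 47]  (≈ [5.0000, 47.0000])

|AB| ∈ [9, 21]
|BC| ∈ {26}
|AC| ∈ [5, 47]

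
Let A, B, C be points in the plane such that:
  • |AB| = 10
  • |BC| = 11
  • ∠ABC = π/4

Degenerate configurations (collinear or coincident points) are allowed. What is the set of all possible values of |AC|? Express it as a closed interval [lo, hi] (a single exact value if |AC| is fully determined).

|AC| = √(221 - 110·√(2))  (≈ 8.0893)

|AB| ∈ {10}
|BC| ∈ {11}
|AC| ∈ {√(221 - 110·√(2))}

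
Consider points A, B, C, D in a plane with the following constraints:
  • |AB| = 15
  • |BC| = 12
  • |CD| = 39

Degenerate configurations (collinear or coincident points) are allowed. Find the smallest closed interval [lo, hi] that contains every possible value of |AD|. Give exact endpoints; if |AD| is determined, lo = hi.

|AD| ∈ [12, 66]  (≈ [12.0000, 66.0000])

|AB| ∈ {15}
|BC| ∈ {12}
|CD| ∈ {39}
|AC| ∈ [3, 27]
|BD| ∈ [27, 51]
|AD| ∈ [12, 66]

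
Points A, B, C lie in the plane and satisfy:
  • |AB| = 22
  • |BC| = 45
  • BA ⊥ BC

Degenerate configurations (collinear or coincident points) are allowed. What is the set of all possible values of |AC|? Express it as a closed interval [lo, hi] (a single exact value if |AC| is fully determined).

|AC| = √(2509)  (≈ 50.0899)

|AB| ∈ {22}
|BC| ∈ {45}
|AC| ∈ {√(2509)}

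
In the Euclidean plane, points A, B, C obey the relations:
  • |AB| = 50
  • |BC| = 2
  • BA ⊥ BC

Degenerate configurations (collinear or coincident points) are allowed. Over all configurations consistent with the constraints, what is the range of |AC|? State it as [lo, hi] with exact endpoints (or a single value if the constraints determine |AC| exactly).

|AB| ∈ {50}
|BC| ∈ {2}
|AC| ∈ {2·√(626)}

|AC| = 2·√(626)  (≈ 50.0400)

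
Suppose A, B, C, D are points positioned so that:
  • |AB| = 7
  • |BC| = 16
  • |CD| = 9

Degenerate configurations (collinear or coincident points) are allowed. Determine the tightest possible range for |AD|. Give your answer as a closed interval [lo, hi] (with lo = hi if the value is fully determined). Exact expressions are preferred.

|AB| ∈ {7}
|BC| ∈ {16}
|CD| ∈ {9}
|AC| ∈ [9, 23]
|BD| ∈ [7, 25]
|AD| ∈ [0, 32]

|AD| ∈ [0, 32]  (≈ [0.0000, 32.0000])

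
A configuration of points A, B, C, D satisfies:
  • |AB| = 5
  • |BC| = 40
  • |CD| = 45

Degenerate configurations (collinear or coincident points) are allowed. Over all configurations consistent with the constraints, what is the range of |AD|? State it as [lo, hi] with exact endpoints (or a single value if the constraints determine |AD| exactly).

|AB| ∈ {5}
|BC| ∈ {40}
|CD| ∈ {45}
|AC| ∈ [35, 45]
|BD| ∈ [5, 85]
|AD| ∈ [0, 90]

|AD| ∈ [0, 90]  (≈ [0.0000, 90.0000])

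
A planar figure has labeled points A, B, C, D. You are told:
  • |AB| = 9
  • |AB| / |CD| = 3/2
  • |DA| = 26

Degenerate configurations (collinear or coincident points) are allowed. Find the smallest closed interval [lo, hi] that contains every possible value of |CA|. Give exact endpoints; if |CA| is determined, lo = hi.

|AB| ∈ {9}
|AD| ∈ {26}
|CD| ∈ {6}
|BD| ∈ [17, 35]
|AC| ∈ [20, 32]
|BC| ∈ [11, 41]

|CA| ∈ [20, 32]  (≈ [20.0000, 32.0000])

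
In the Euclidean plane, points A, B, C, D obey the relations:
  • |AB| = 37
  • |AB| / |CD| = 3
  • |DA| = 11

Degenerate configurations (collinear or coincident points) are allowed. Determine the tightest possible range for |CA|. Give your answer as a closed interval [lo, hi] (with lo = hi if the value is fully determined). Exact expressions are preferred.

|CA| ∈ [4/3, 70/3]  (≈ [1.3333, 23.3333])

|AB| ∈ {37}
|AD| ∈ {11}
|CD| ∈ {37/3}
|BD| ∈ [26, 48]
|AC| ∈ [4/3, 70/3]
|BC| ∈ [41/3, 181/3]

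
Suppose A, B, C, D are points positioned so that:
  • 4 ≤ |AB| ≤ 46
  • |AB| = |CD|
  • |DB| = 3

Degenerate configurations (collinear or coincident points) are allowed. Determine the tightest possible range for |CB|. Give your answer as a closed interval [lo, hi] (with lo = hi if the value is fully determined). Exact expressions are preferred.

|CB| ∈ [1, 49]  (≈ [1.0000, 49.0000])

|AB| ∈ [4, 46]
|BD| ∈ {3}
|CD| ∈ [4, 46]
|AD| ∈ [1, 49]
|BC| ∈ [1, 49]
|AC| ∈ [0, 95]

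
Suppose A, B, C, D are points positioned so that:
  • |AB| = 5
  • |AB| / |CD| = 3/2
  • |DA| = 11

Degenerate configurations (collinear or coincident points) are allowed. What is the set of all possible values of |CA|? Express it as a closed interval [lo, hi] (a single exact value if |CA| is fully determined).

|CA| ∈ [23/3, 43/3]  (≈ [7.6667, 14.3333])

|AB| ∈ {5}
|AD| ∈ {11}
|CD| ∈ {10/3}
|BD| ∈ [6, 16]
|AC| ∈ [23/3, 43/3]
|BC| ∈ [8/3, 58/3]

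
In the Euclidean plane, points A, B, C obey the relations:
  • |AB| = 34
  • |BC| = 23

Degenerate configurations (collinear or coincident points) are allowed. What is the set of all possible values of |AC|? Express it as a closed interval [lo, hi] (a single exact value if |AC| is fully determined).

|AC| ∈ [11, 57]  (≈ [11.0000, 57.0000])

|AB| ∈ {34}
|BC| ∈ {23}
|AC| ∈ [11, 57]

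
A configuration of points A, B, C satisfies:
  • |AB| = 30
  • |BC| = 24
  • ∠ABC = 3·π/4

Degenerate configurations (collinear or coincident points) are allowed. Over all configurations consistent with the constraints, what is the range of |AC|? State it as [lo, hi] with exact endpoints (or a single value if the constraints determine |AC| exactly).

|AC| = 6·√(20·√(2) + 41)  (≈ 49.9423)

|AB| ∈ {30}
|BC| ∈ {24}
|AC| ∈ {6·√(20·√(2) + 41)}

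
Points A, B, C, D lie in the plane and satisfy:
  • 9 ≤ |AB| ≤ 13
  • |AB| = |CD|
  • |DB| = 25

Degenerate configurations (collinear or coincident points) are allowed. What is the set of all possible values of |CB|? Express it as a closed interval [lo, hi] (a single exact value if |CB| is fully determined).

|CB| ∈ [12, 38]  (≈ [12.0000, 38.0000])

|AB| ∈ [9, 13]
|BD| ∈ {25}
|CD| ∈ [9, 13]
|AD| ∈ [12, 38]
|BC| ∈ [12, 38]
|AC| ∈ [0, 51]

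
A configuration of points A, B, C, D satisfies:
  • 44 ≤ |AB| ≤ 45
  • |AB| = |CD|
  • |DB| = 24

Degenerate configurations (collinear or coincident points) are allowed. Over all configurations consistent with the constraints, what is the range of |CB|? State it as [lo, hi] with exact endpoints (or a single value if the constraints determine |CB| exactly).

|CB| ∈ [20, 69]  (≈ [20.0000, 69.0000])

|AB| ∈ [44, 45]
|BD| ∈ {24}
|CD| ∈ [44, 45]
|AD| ∈ [20, 69]
|BC| ∈ [20, 69]
|AC| ∈ [0, 114]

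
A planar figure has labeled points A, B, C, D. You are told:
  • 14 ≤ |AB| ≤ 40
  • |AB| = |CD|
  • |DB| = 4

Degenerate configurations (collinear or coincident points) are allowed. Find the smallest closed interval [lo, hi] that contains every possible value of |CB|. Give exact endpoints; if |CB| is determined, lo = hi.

|AB| ∈ [14, 40]
|BD| ∈ {4}
|CD| ∈ [14, 40]
|AD| ∈ [10, 44]
|BC| ∈ [10, 44]
|AC| ∈ [0, 84]

|CB| ∈ [10, 44]  (≈ [10.0000, 44.0000])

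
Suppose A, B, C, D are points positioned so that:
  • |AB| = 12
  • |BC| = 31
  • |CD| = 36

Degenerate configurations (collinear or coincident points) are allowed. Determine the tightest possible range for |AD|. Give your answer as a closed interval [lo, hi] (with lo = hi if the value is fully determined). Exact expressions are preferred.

|AB| ∈ {12}
|BC| ∈ {31}
|CD| ∈ {36}
|AC| ∈ [19, 43]
|BD| ∈ [5, 67]
|AD| ∈ [0, 79]

|AD| ∈ [0, 79]  (≈ [0.0000, 79.0000])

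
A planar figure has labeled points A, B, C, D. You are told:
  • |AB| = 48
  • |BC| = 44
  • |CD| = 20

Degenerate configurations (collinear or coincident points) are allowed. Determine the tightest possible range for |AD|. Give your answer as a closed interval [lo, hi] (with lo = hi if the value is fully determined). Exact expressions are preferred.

|AD| ∈ [0, 112]  (≈ [0.0000, 112.0000])

|AB| ∈ {48}
|BC| ∈ {44}
|CD| ∈ {20}
|AC| ∈ [4, 92]
|BD| ∈ [24, 64]
|AD| ∈ [0, 112]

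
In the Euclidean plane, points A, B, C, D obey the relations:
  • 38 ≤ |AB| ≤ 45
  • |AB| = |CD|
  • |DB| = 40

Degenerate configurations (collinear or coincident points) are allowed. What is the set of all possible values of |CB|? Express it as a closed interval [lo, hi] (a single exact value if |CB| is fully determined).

|CB| ∈ [0, 85]  (≈ [0.0000, 85.0000])

|AB| ∈ [38, 45]
|BD| ∈ {40}
|CD| ∈ [38, 45]
|AD| ∈ [0, 85]
|BC| ∈ [0, 85]
|AC| ∈ [0, 130]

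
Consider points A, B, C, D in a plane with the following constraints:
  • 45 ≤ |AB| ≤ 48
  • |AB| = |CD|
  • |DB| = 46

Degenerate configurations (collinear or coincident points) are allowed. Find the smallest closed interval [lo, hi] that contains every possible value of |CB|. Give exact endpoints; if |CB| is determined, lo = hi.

|AB| ∈ [45, 48]
|BD| ∈ {46}
|CD| ∈ [45, 48]
|AD| ∈ [0, 94]
|BC| ∈ [0, 94]
|AC| ∈ [0, 142]

|CB| ∈ [0, 94]  (≈ [0.0000, 94.0000])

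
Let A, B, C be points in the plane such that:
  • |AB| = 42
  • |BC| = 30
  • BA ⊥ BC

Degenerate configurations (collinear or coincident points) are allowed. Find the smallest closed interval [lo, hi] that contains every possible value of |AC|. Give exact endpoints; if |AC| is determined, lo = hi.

|AC| = 6·√(74)  (≈ 51.6140)

|AB| ∈ {42}
|BC| ∈ {30}
|AC| ∈ {6·√(74)}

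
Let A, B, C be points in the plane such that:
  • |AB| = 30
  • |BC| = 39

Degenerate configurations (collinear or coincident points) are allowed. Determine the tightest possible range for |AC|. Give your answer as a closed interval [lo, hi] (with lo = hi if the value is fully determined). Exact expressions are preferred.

|AB| ∈ {30}
|BC| ∈ {39}
|AC| ∈ [9, 69]

|AC| ∈ [9, 69]  (≈ [9.0000, 69.0000])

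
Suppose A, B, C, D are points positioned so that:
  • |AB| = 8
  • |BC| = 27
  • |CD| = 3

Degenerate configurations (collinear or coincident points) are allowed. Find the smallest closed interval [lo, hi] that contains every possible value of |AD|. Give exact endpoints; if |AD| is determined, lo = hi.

|AB| ∈ {8}
|BC| ∈ {27}
|CD| ∈ {3}
|AC| ∈ [19, 35]
|BD| ∈ [24, 30]
|AD| ∈ [16, 38]

|AD| ∈ [16, 38]  (≈ [16.0000, 38.0000])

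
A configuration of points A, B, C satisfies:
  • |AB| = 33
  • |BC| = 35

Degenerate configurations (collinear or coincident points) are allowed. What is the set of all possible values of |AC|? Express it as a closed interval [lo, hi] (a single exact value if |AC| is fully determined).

|AC| ∈ [2, 68]  (≈ [2.0000, 68.0000])

|AB| ∈ {33}
|BC| ∈ {35}
|AC| ∈ [2, 68]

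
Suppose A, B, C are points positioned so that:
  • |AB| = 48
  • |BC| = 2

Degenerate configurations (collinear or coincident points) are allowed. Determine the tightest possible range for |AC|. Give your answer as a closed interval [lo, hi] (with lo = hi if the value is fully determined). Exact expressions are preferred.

|AC| ∈ [46, 50]  (≈ [46.0000, 50.0000])

|AB| ∈ {48}
|BC| ∈ {2}
|AC| ∈ [46, 50]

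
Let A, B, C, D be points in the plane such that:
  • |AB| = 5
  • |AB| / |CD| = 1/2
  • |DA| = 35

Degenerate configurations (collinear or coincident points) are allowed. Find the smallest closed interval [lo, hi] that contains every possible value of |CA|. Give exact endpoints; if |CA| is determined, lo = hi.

|AB| ∈ {5}
|AD| ∈ {35}
|CD| ∈ {10}
|BD| ∈ [30, 40]
|AC| ∈ [25, 45]
|BC| ∈ [20, 50]

|CA| ∈ [25, 45]  (≈ [25.0000, 45.0000])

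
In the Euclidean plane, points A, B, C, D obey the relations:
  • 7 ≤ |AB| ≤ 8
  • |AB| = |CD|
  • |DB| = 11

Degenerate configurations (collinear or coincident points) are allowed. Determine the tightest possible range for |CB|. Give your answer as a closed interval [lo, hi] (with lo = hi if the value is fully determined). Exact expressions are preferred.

|CB| ∈ [3, 19]  (≈ [3.0000, 19.0000])

|AB| ∈ [7, 8]
|BD| ∈ {11}
|CD| ∈ [7, 8]
|AD| ∈ [3, 19]
|BC| ∈ [3, 19]
|AC| ∈ [0, 27]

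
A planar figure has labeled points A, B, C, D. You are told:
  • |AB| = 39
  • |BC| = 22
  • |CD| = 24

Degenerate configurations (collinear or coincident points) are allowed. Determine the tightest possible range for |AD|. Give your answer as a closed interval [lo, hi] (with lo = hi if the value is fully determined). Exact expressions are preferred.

|AB| ∈ {39}
|BC| ∈ {22}
|CD| ∈ {24}
|AC| ∈ [17, 61]
|BD| ∈ [2, 46]
|AD| ∈ [0, 85]

|AD| ∈ [0, 85]  (≈ [0.0000, 85.0000])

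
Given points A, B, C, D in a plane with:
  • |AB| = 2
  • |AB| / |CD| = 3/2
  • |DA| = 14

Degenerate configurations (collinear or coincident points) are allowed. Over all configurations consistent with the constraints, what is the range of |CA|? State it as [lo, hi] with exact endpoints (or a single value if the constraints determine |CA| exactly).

|AB| ∈ {2}
|AD| ∈ {14}
|CD| ∈ {4/3}
|BD| ∈ [12, 16]
|AC| ∈ [38/3, 46/3]
|BC| ∈ [32/3, 52/3]

|CA| ∈ [38/3, 46/3]  (≈ [12.6667, 15.3333])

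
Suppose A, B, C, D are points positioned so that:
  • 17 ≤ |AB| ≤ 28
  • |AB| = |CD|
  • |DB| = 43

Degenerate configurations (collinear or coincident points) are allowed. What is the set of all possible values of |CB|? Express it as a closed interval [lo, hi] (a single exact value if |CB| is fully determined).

|CB| ∈ [15, 71]  (≈ [15.0000, 71.0000])

|AB| ∈ [17, 28]
|BD| ∈ {43}
|CD| ∈ [17, 28]
|AD| ∈ [15, 71]
|BC| ∈ [15, 71]
|AC| ∈ [0, 99]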